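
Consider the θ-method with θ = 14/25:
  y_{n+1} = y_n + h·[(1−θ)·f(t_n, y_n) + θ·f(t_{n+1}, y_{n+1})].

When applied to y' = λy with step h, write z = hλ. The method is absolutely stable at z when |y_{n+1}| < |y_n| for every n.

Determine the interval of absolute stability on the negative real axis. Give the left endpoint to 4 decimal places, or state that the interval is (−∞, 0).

(−∞, 0) — no finite endpoint.

Set f=λy, z=hλ:
  y_{n+1} = y_n + z·[11/25·y_n + 14/25·y_{n+1}] ⇒ (1 − 14/25z)y_{n+1} = (1 + 11/25z)y_n
  R(z) = (1 + 11/25z)/(1 − 14/25z).

Need |R(x)|<1, x<0.
x=-0.65: |R|=0.5235
x=-2: |R|=0.0566
x=-10: |R|=0.5152
x=-100: |R|=0.7544
θ=14/25≥1/2 ⇒ |1+11/25x|<|1−14/25x| ∀x<0 ⇒ stable on all of ℝ⁻.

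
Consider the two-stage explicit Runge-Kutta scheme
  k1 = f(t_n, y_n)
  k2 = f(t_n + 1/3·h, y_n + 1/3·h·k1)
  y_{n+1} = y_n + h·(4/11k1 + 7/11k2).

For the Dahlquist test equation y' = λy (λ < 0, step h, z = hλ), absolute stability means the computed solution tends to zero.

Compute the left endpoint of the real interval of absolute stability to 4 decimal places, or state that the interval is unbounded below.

Set f=λy, z=hλ:
  k1=λy_n ⇒ h·k1=z·y_n;  k2=λ(1+1/3z)y_n ⇒ h·k2=z(1+1/3z)y_n
  y_{n+1}/y_n = 1 + 4/11z + 7/11z(1+1/3z) = 1 + z + 7/33z²
  Hence R(z) = 1 + z + 7/33z².

Solve |R(x)|<1 on ℝ⁻.
x=-0.59: |R|=0.4838
R=1: x+7/33x²=0 ⇒ x=−33/7=-4.7143; min R=1−1/(4·7/33)=-0.1786>−1
Confirm numerically:
  x=-3.895: |R|=0.32310 <1
  x=-3.818: |R|=0.27412 <1
  x=-3.639: |R|=0.16998 <1
  x=-1.889: |R|=0.13208 <1
  x=-4.839: |R|=1.12801 >1
  x=-4.835: |R|=1.12381 >1
Interval (-4.7143, 0).

left endpoint -4.7143.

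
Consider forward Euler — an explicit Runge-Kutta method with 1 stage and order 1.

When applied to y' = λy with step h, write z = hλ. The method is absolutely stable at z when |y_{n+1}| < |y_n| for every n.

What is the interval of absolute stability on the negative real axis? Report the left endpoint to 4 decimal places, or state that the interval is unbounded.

With y'=λy (z=hλ):
  order 1, 1-stage ⇒ R(z)=1+z
  (e.g. R(-1.15)=-0.15000, |R|=0.15000)

Find x<0 with |R(x)|<1.
x=-1.15: |R|=0.1500
|R(-1.65)|=0.6500 |R(-1.51)|=0.5100 |R(-0.89)|=0.1100
Bisect:
  x_lo=-2.8524 |R|=1.8524  x_hi=-0.3235 |R|=0.6765
  mid=-1.58794 |R|=0.58794 →hi
  mid=-2.22016 |R|=1.22016 →lo
  mid=-1.90405 |R|=0.90405 →hi
  mid=-2.06211 |R|=1.06211 →lo
  mid=-1.98308 |R|=0.98308 →hi
  mid=-2.02259 |R|=1.02259 →lo
  mid=-2.00284 |R|=1.00284 →lo
  mid=-1.99296 |R|=0.99296 →hi
  mid=-1.99790 |R|=0.99790 →hi
  mid=-2.00037 |R|=1.00037 →lo
  ...
  [-2.00006,-1.99990] ⇒ x*=-2.0000
Stable set (-2.0000, 0).

z∈(-2.0000,0).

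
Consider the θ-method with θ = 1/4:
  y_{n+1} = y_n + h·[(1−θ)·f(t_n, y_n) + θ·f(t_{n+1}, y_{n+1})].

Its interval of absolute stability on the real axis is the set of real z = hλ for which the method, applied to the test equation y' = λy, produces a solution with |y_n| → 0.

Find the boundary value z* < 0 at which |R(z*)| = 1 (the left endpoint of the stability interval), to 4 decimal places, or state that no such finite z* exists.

Test eqn y'=λy, z=hλ:
  y_{n+1} = y_n + z·[3/4·y_n + 1/4·y_{n+1}] ⇒ (1 − 1/4z)y_{n+1} = (1 + 3/4z)y_n
  Hence R(z) = (1 + 3/4z)/(1 − 1/4z).

Boundary: |R(x)|=1, x<0.
x=-0.5: |R|=0.5556
R=−1: 1+3/4x = −1+1/4x ⇒ -1/2x=2 ⇒ x=2/(-1/2)=-4.0000
Confirm numerically:
  x=-3.657: |R|=0.91041 <1
  x=-3.272: |R|=0.79978 <1
  x=-3.146: |R|=0.76099 <1
  x=-1.770: |R|=0.22704 <1
  x=-4.430: |R|=1.10202 >1
  x=-4.305: |R|=1.07345 >1
So |R|<1 on (-4.0000, 0).

left endpoint -4.0000.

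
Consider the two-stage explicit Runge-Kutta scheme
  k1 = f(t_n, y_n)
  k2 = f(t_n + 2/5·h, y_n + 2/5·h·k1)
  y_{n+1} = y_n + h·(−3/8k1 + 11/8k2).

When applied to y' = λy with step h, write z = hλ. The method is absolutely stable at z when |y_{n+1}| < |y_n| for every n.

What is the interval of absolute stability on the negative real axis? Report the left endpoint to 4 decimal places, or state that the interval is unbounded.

Test eqn y'=λy, z=hλ:
  k1=λy_n ⇒ h·k1=z·y_n;  k2=λ(1+2/5z)y_n ⇒ h·k2=z(1+2/5z)y_n
  y_{n+1}/y_n = 1 − 3/8z + 11/8z(1+2/5z) = 1 + z + 11/20z²
  R(z) = 1 + z + 11/20z².

Solve |R(x)|<1 on ℝ⁻.
x=-1.59: |R|=0.8005
R=1: x+11/20x²=0 ⇒ x=−20/11=-1.8182; min R=1−1/(4·11/20)=0.5455>−1
Confirm numerically:
  x=-1.520: |R|=0.75072 <1
  x=-1.263: |R|=0.61434 <1
  x=-1.194: |R|=0.59010 <1
  x=-0.934: |R|=0.54580 <1
  x=-2.174: |R|=1.42545 >1
  x=-1.955: |R|=1.14711 >1
So |R|<1 on (-1.8182, 0).

(-1.8182, 0).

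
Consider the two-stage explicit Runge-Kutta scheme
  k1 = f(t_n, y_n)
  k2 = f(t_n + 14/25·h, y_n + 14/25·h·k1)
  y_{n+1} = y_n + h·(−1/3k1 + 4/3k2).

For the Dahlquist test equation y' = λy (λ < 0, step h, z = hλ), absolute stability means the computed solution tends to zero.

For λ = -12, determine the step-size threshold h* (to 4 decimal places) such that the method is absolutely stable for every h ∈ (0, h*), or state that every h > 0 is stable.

(-1.3393,0); λ=-12 ⇒ h* = (75/56)/12 = 0.1116.

With y'=λy (z=hλ):
  k1=λy_n ⇒ h·k1=z·y_n;  k2=λ(1+14/25z)y_n ⇒ h·k2=z(1+14/25z)y_n
  y_{n+1}/y_n = 1 − 1/3z + 4/3z(1+14/25z) = 1 + z + 56/75z²
  R(z) = 1 + z + 56/75z².

Find x<0 with |R(x)|<1.
x=-0.35: |R|=0.7415
R=1: x+56/75x²=0 ⇒ x=−75/56=-1.3393; min R=1−1/(4·56/75)=0.6652>−1
Confirm numerically:
  x=-1.073: |R|=0.78666 <1
  x=-0.847: |R|=0.68867 <1
  x=-0.560: |R|=0.67415 <1
  x=-1.768: |R|=1.56595 >1
  x=-1.638: |R|=1.36534 >1
Stable set (-1.3393, 0).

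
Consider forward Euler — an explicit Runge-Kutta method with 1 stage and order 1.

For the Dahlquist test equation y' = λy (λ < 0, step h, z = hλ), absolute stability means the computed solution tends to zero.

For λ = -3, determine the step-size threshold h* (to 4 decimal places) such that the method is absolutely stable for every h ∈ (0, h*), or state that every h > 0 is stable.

(-2.0000,0); λ=-3 ⇒ h* = 0.6667.

On y'=λy, z=hλ:
  order 1, 1-stage ⇒ R(z)=1+z
  (e.g. R(-1.51)=-0.51000, |R|=0.51000)

Need |R(x)|<1, x<0.
x=-1.51: |R|=0.5100
|R(-1)|=0.0000 |R(-0.76)|=0.2400 |R(-0.55)|=0.4500
Bisect:
  x_lo=-2.6499 |R|=1.6499  x_hi=-0.3195 |R|=0.6805
  mid=-1.48470 |R|=0.48470 →hi
  mid=-2.06729 |R|=1.06729 →lo
  mid=-1.77600 |R|=0.77600 →hi
  mid=-1.92164 |R|=0.92164 →hi
  mid=-1.99446 |R|=0.99446 →hi
  mid=-2.03087 |R|=1.03087 →lo
  mid=-2.01267 |R|=1.01267 →lo
  mid=-2.00357 |R|=1.00357 →lo
  mid=-1.99901 |R|=0.99901 →hi
  mid=-2.00129 |R|=1.00129 →lo
  ...
  [-2.00001,-1.99987] ⇒ x*=-2.0000
Stable set (-2.0000, 0).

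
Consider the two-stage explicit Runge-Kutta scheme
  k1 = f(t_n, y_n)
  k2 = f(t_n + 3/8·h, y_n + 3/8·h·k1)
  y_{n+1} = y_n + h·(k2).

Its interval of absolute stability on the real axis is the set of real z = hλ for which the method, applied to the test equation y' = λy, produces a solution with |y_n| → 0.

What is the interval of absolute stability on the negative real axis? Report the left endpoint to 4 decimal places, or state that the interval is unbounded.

On y'=λy, z=hλ:
  k1=λy_n ⇒ h·k1=z·y_n;  k2=λ(1+3/8z)y_n ⇒ h·k2=z(1+3/8z)y_n
  y_{n+1}/y_n = 1 + z(1+3/8z) = 1 + z + 3/8z²
  Hence R(z) = 1 + z + 3/8z².

Boundary: |R(x)|=1, x<0.
x=-0.43: |R|=0.6393
R=1: x+3/8x²=0 ⇒ x=−8/3=-2.6667; min R=1−1/(4·3/8)=0.3333>−1
Confirm numerically:
  x=-2.399: |R|=0.75920 <1
  x=-2.334: |R|=0.70883 <1
  x=-1.593: |R|=0.35862 <1
  x=-3.155: |R|=1.57776 >1
  x=-2.873: |R|=1.22230 >1
  x=-2.737: |R|=1.07219 >1
So |R|<1 on (-2.6667, 0).

(-2.6667, 0).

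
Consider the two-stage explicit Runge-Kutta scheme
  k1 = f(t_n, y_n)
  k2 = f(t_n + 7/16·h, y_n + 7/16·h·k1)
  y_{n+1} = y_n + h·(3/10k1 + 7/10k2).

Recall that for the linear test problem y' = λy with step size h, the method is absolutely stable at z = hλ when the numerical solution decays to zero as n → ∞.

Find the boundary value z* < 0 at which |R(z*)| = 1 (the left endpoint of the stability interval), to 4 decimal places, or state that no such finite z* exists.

left endpoint -3.2653.

With y'=λy (z=hλ):
  k1=λy_n ⇒ h·k1=z·y_n;  k2=λ(1+7/16z)y_n ⇒ h·k2=z(1+7/16z)y_n
  y_{n+1}/y_n = 1 + 3/10z + 7/10z(1+7/16z) = 1 + z + 49/160z²
  Hence R(z) = 1 + z + 49/160z².

Find x<0 with |R(x)|<1.
x=-1.69: |R|=0.1847
R=1: x+49/160x²=0 ⇒ x=−160/49=-3.2653; min R=1−1/(4·49/160)=0.1837>−1
Confirm numerically:
  x=-2.407: |R|=0.36731 <1
  x=-2.024: |R|=0.23058 <1
  x=-1.797: |R|=0.19195 <1
  x=-3.754: |R|=1.56183 >1
  x=-3.403: |R|=1.14350 >1
Interval (-3.2653, 0).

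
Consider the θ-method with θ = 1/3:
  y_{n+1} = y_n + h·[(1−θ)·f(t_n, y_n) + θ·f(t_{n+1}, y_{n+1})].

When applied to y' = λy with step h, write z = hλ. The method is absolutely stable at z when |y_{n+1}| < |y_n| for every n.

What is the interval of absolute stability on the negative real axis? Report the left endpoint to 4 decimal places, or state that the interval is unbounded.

(-6.0000, 0).

With y'=λy (z=hλ):
  y_{n+1} = y_n + z·[2/3·y_n + 1/3·y_{n+1}] ⇒ (1 − 1/3z)y_{n+1} = (1 + 2/3z)y_n
  ⇒ R(z) = (1 + 2/3z)/(1 − 1/3z).

Solve |R(x)|<1 on ℝ⁻.
x=-0.81: |R|=0.3622
R=−1: 1+2/3x = −1+1/3x ⇒ -1/3x=2 ⇒ x=2/(-1/3)=-6.0000
Confirm numerically:
  x=-5.132: |R|=0.89326 <1
  x=-4.308: |R|=0.76847 <1
  x=-2.977: |R|=0.49423 <1
  x=-6.504: |R|=1.05303 >1
  x=-6.359: |R|=1.03836 >1
  x=-6.114: |R|=1.01251 >1
So |R|<1 on (-6.0000, 0).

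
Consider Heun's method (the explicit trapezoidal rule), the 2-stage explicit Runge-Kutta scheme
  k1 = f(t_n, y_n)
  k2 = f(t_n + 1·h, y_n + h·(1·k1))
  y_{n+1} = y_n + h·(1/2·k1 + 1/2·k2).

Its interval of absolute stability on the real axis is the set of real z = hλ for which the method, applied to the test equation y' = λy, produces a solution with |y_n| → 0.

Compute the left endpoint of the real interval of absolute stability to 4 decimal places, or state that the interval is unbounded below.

With y'=λy (z=hλ):
  order 2, 2-stage ⇒ R(z)=1+z+z^2/2
  (e.g. R(-0.4)=0.68000, |R|=0.68000)

Need |R(x)|<1, x<0.
x=-0.4: |R|=0.6800
|R(-2.08)|=1.0832 |R(-1.69)|=0.7380 |R(-1.22)|=0.5242
Bisect:
  x_lo=-2.5343 |R|=1.6771  x_hi=-0.1110 |R|=0.8951
  mid=-1.32267 |R|=0.55206 →hi
  mid=-1.92850 |R|=0.93105 →hi
  mid=-2.23141 |R|=1.25819 →lo
  mid=-2.07995 |R|=1.08315 →lo
  mid=-2.00423 |R|=1.00423 →lo
  mid=-1.96636 |R|=0.96693 →hi
  mid=-1.98529 |R|=0.98540 →hi
  mid=-1.99476 |R|=0.99477 →hi
  mid=-1.99949 |R|=0.99949 →hi
  mid=-2.00186 |R|=1.00186 →lo
  ...
  [-2.00008,-1.99994] ⇒ x*=-2.0000
So |R|<1 on (-2.0000, 0).

left endpoint -2.0000.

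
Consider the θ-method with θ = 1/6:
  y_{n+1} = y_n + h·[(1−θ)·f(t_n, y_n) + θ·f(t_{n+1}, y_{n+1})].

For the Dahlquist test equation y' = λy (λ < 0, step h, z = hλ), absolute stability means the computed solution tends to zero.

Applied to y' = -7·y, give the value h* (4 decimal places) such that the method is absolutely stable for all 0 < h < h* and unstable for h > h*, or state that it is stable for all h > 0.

(-3.0000,0); λ=-7 ⇒ h* = (3)/7 = 0.4286.

Test eqn y'=λy, z=hλ:
  y_{n+1} = y_n + z·[5/6·y_n + 1/6·y_{n+1}] ⇒ (1 − 1/6z)y_{n+1} = (1 + 5/6z)y_n
  Hence R(z) = (1 + 5/6z)/(1 − 1/6z).

Boundary: |R(x)|=1, x<0.
x=-1.07: |R|=0.0919
R=−1: 1+5/6x = −1+1/6x ⇒ -2/3x=2 ⇒ x=2/(-2/3)=-3.0000
Confirm numerically:
  x=-2.920: |R|=0.96413 <1
  x=-2.697: |R|=0.86064 <1
  x=-1.705: |R|=0.32771 <1
  x=-3.550: |R|=1.23037 >1
  x=-3.518: |R|=1.21769 >1
Stable set (-3.0000, 0).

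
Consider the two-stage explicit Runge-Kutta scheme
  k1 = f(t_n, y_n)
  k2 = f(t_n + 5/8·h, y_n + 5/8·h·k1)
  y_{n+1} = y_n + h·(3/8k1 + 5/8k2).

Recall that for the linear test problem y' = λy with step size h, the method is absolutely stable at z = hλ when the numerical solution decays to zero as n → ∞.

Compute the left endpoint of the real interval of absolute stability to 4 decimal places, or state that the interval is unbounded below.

On y'=λy, z=hλ:
  k1=λy_n ⇒ h·k1=z·y_n;  k2=λ(1+5/8z)y_n ⇒ h·k2=z(1+5/8z)y_n
  y_{n+1}/y_n = 1 + 3/8z + 5/8z(1+5/8z) = 1 + z + 25/64z²
  R(z) = 1 + z + 25/64z².

Solve |R(x)|<1 on ℝ⁻.
x=-1.67: |R|=0.4194
R=1: x+25/64x²=0 ⇒ x=−64/25=-2.5600; min R=1−1/(4·25/64)=0.3600>−1
Confirm numerically:
  x=-1.718: |R|=0.43494 <1
  x=-1.489: |R|=0.37706 <1
  x=-1.408: |R|=0.36640 <1
  x=-1.149: |R|=0.36670 <1
  x=-3.119: |R|=1.68106 >1
  x=-2.997: |R|=1.51160 >1
Interval (-2.5600, 0).

left endpoint -2.5600.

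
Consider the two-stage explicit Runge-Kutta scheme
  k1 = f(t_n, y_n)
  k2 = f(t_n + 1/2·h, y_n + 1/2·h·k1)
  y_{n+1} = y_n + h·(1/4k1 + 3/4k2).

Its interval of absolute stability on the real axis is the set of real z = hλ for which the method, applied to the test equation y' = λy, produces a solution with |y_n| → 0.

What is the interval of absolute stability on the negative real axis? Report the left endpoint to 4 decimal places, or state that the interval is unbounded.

On y'=λy, z=hλ:
  k1=λy_n ⇒ h·k1=z·y_n;  k2=λ(1+1/2z)y_n ⇒ h·k2=z(1+1/2z)y_n
  y_{n+1}/y_n = 1 + 1/4z + 3/4z(1+1/2z) = 1 + z + 3/8z²
  R(z) = 1 + z + 3/8z².

Need |R(x)|<1, x<0.
x=-1.66: |R|=0.3733
R=1: x+3/8x²=0 ⇒ x=−8/3=-2.6667; min R=1−1/(4·3/8)=0.3333>−1
Confirm numerically:
  x=-2.632: |R|=0.96578 <1
  x=-2.460: |R|=0.80935 <1
  x=-1.129: |R|=0.34899 <1
  x=-3.185: |R|=1.61908 >1
  x=-3.096: |R|=1.49846 >1
  x=-2.929: |R|=1.28814 >1
Stable set (-2.6667, 0).

(-2.6667, 0).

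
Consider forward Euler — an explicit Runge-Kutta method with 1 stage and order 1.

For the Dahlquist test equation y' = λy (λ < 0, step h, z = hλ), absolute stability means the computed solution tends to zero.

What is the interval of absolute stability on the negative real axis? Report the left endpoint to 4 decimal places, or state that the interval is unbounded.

z∈(-2.0000,0).

Set f=λy, z=hλ:
  order 1, 1-stage ⇒ R(z)=1+z
  (e.g. R(-0.35)=0.65000, |R|=0.65000)

Solve |R(x)|<1 on ℝ⁻.
x=-0.35: |R|=0.6500
|R(-1.28)|=0.2800 |R(-0.92)|=0.0800 |R(-0.77)|=0.2300
Bisect:
  x_lo=-2.5377 |R|=1.5377  x_hi=-0.2514 |R|=0.7486
  mid=-1.39454 |R|=0.39454 →hi
  mid=-1.96611 |R|=0.96611 →hi
  mid=-2.25189 |R|=1.25189 →lo
  mid=-2.10900 |R|=1.10900 →lo
  mid=-2.03755 |R|=1.03755 →lo
  mid=-2.00183 |R|=1.00183 →lo
  mid=-1.98397 |R|=0.98397 →hi
  ...
  [-2.00002,-1.99988] ⇒ x*=-2.0000
Interval (-2.0000, 0).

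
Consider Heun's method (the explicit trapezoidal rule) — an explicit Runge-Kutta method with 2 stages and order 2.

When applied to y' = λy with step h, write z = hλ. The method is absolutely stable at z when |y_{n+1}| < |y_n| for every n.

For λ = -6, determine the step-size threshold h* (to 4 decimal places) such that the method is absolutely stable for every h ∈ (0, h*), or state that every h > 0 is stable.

(-2.0000,0); λ=-6 ⇒ h* = 0.3333.

On y'=λy, z=hλ:
  order 2, 2-stage ⇒ R(z)=1+z+z^2/2
  (e.g. R(-0.5)=0.62500, |R|=0.62500)

Find x<0 with |R(x)|<1.
x=-0.5: |R|=0.6250
|R(-2.31)|=1.3580 |R(-1.64)|=0.7048 |R(-0.75)|=0.5312
Bisect:
  x_lo=-2.5134 |R|=1.6451  x_hi=-0.3356 |R|=0.7207
  mid=-1.42450 |R|=0.59010 →hi
  mid=-1.96893 |R|=0.96941 →hi
  mid=-2.24114 |R|=1.27021 →lo
  mid=-2.10503 |R|=1.11055 →lo
  mid=-2.03698 |R|=1.03766 →lo
  mid=-2.00295 |R|=1.00296 →lo
  mid=-1.98594 |R|=0.98604 →hi
  ...
  [-2.00003,-1.99990] ⇒ x*=-2.0000
Interval (-2.0000, 0).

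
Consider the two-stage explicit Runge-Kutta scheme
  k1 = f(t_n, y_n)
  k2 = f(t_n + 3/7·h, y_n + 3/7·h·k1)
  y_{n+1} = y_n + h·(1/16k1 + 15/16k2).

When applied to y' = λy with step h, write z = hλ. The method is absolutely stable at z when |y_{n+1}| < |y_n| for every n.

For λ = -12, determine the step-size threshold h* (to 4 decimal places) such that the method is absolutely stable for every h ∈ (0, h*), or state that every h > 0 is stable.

On y'=λy, z=hλ:
  k1=λy_n ⇒ h·k1=z·y_n;  k2=λ(1+3/7z)y_n ⇒ h·k2=z(1+3/7z)y_n
  y_{n+1}/y_n = 1 + 1/16z + 15/16z(1+3/7z) = 1 + z + 45/112z²
  so R(z) = 1 + z + 45/112z².

Solve |R(x)|<1 on ℝ⁻.
x=-1.51: |R|=0.4061
R=1: x+45/112x²=0 ⇒ x=−112/45=-2.4889; min R=1−1/(4·45/112)=0.3778>−1
Confirm numerically:
  x=-2.382: |R|=0.89770 <1
  x=-2.239: |R|=0.77520 <1
  x=-1.950: |R|=0.57779 <1
  x=-1.905: |R|=0.55309 <1
  x=-3.017: |R|=1.64017 >1
  x=-2.970: |R|=1.57411 >1
Stable set (-2.4889, 0).

(-2.4889,0); λ=-12 ⇒ h* = (112/45)/12 = 0.2074.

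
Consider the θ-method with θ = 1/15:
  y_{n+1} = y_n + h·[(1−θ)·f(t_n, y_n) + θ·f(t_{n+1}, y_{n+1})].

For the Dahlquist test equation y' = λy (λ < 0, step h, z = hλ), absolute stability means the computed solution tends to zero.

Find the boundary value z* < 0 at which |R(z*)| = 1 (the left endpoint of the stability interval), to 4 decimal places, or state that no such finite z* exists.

z* = -2.3077.

With y'=λy (z=hλ):
  y_{n+1} = y_n + z·[14/15·y_n + 1/15·y_{n+1}] ⇒ (1 − 1/15z)y_{n+1} = (1 + 14/15z)y_n
  Hence R(z) = (1 + 14/15z)/(1 − 1/15z).

Find x<0 with |R(x)|<1.
x=-0.32: |R|=0.6867
R=−1: 1+14/15x = −1+1/15x ⇒ -13/15x=2 ⇒ x=2/(-13/15)=-2.3077
Confirm numerically:
  x=-2.161: |R|=0.88888 <1
  x=-1.623: |R|=0.46454 <1
  x=-1.486: |R|=0.35206 <1
  x=-1.306: |R|=0.20140 <1
  x=-2.571: |R|=1.19481 >1
  x=-2.441: |R|=1.09936 >1
Stable set (-2.3077, 0).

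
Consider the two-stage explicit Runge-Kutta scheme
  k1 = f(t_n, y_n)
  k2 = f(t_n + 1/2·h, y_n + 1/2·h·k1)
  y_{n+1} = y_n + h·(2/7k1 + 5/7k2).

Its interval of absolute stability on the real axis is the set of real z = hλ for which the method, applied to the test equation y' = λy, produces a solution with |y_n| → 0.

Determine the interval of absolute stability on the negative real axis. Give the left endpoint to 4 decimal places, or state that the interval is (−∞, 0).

Test eqn y'=λy, z=hλ:
  k1=λy_n ⇒ h·k1=z·y_n;  k2=λ(1+1/2z)y_n ⇒ h·k2=z(1+1/2z)y_n
  y_{n+1}/y_n = 1 + 2/7z + 5/7z(1+1/2z) = 1 + z + 5/14z²
  ⇒ R(z) = 1 + z + 5/14z².

Find x<0 with |R(x)|<1.
x=-1.22: |R|=0.3116
R=1: x+5/14x²=0 ⇒ x=−14/5=-2.8000; min R=1−1/(4·5/14)=0.3000>−1
Confirm numerically:
  x=-2.754: |R|=0.95476 <1
  x=-2.156: |R|=0.50412 <1
  x=-2.025: |R|=0.43951 <1
  x=-1.498: |R|=0.30343 <1
  x=-3.077: |R|=1.30440 >1
  x=-2.961: |R|=1.17026 >1
Stable set (-2.8000, 0).

z∈(-2.8000,0).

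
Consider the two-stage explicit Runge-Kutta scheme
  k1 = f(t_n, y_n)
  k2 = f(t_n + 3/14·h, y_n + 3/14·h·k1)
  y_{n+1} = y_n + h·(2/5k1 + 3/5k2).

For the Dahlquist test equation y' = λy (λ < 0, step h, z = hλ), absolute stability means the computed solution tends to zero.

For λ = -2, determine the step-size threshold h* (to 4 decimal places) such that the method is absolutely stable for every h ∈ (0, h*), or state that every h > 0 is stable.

(-7.7778,0); λ=-2 ⇒ h* = (70/9)/2 = 3.8889.

Test eqn y'=λy, z=hλ:
  k1=λy_n ⇒ h·k1=z·y_n;  k2=λ(1+3/14z)y_n ⇒ h·k2=z(1+3/14z)y_n
  y_{n+1}/y_n = 1 + 2/5z + 3/5z(1+3/14z) = 1 + z + 9/70z²
  R(z) = 1 + z + 9/70z².

Need |R(x)|<1, x<0.
x=-0.98: |R|=0.1435
R=1: x+9/70x²=0 ⇒ x=−70/9=-7.7778; min R=1−1/(4·9/70)=-0.9444>−1
Confirm numerically:
  x=-5.893: |R|=0.42804 <1
  x=-4.094: |R|=0.93904 <1
  x=-3.876: |R|=0.94442 <1
  x=-3.640: |R|=0.93648 <1
  x=-8.163: |R|=1.40430 >1
  x=-7.984: |R|=1.21169 >1
Interval (-7.7778, 0).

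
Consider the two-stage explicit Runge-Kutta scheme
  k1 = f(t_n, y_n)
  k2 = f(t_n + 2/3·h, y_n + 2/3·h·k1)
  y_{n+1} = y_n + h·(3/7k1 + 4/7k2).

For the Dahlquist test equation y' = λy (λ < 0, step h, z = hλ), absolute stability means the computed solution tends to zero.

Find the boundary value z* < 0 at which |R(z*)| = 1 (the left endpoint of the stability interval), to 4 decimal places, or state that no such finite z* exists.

left endpoint -2.6250.

On y'=λy, z=hλ:
  k1=λy_n ⇒ h·k1=z·y_n;  k2=λ(1+2/3z)y_n ⇒ h·k2=z(1+2/3z)y_n
  y_{n+1}/y_n = 1 + 3/7z + 4/7z(1+2/3z) = 1 + z + 8/21z²
  Hence R(z) = 1 + z + 8/21z².

Boundary: |R(x)|=1, x<0.
x=-1.38: |R|=0.3455
R=1: x+8/21x²=0 ⇒ x=−21/8=-2.6250; min R=1−1/(4·8/21)=0.3438>−1
Confirm numerically:
  x=-2.014: |R|=0.53122 <1
  x=-1.851: |R|=0.45422 <1
  x=-1.649: |R|=0.38689 <1
  x=-3.177: |R|=1.66808 >1
  x=-2.674: |R|=1.04991 >1
Stable set (-2.6250, 0).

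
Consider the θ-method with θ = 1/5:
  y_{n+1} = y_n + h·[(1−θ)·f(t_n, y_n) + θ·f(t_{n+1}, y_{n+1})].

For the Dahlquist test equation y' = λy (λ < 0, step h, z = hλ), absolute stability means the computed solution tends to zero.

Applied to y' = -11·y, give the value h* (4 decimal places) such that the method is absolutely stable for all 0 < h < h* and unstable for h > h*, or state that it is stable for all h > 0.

(-3.3333,0); λ=-11 ⇒ h* = (10/3)/11 = 0.3030.

Test eqn y'=λy, z=hλ:
  y_{n+1} = y_n + z·[4/5·y_n + 1/5·y_{n+1}] ⇒ (1 − 1/5z)y_{n+1} = (1 + 4/5z)y_n
  R(z) = (1 + 4/5z)/(1 − 1/5z).

Find x<0 with |R(x)|<1.
x=-0.88: |R|=0.2517
R=−1: 1+4/5x = −1+1/5x ⇒ -3/5x=2 ⇒ x=2/(-3/5)=-3.3333
Confirm numerically:
  x=-3.056: |R|=0.89672 <1
  x=-2.527: |R|=0.67862 <1
  x=-2.489: |R|=0.66177 <1
  x=-2.104: |R|=0.48086 <1
  x=-3.843: |R|=1.17291 >1
  x=-3.701: |R|=1.12677 >1
  x=-3.409: |R|=1.02699 >1
Interval (-3.3333, 0).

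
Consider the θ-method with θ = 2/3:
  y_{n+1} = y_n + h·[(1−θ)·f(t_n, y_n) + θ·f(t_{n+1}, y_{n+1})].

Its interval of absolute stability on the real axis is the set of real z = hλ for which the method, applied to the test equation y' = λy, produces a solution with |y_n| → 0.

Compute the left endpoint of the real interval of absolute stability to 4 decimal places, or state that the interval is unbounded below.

unbounded; (−∞, 0).

With y'=λy (z=hλ):
  y_{n+1} = y_n + z·[1/3·y_n + 2/3·y_{n+1}] ⇒ (1 − 2/3z)y_{n+1} = (1 + 1/3z)y_n
  R(z) = (1 + 1/3z)/(1 − 2/3z).

Need |R(x)|<1, x<0.
x=-0.48: |R|=0.6364
x=-2: |R|=0.1429
x=-10: |R|=0.3043
x=-100: |R|=0.4778
θ=2/3≥1/2 ⇒ |1+1/3x|<|1−2/3x| ∀x<0 ⇒ unbounded interval.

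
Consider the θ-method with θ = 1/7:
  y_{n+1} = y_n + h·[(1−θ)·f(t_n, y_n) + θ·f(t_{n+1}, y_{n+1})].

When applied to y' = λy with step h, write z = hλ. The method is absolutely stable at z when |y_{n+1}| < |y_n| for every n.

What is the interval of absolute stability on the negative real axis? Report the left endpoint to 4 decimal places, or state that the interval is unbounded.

With y'=λy (z=hλ):
  y_{n+1} = y_n + z·[6/7·y_n + 1/7·y_{n+1}] ⇒ (1 − 1/7z)y_{n+1} = (1 + 6/7z)y_n
  Hence R(z) = (1 + 6/7z)/(1 − 1/7z).

Need |R(x)|<1, x<0.
x=-1.2: |R|=0.0244
R=−1: 1+6/7x = −1+1/7x ⇒ -5/7x=2 ⇒ x=2/(-5/7)=-2.8000
Confirm numerically:
  x=-2.701: |R|=0.94897 <1
  x=-1.316: |R|=0.10774 <1
  x=-1.165: |R|=0.00122 <1
  x=-3.296: |R|=1.24087 >1
  x=-3.005: |R|=1.10245 >1
  x=-2.869: |R|=1.03496 >1
So |R|<1 on (-2.8000, 0).

z∈(-2.8000,0).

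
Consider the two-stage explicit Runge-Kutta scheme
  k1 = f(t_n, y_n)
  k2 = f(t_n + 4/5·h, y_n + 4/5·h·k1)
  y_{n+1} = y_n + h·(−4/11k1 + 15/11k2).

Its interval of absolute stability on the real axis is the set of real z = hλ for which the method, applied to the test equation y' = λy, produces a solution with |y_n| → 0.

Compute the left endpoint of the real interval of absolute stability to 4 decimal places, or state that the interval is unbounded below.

z* = -0.9167.

Set f=λy, z=hλ:
  k1=λy_n ⇒ h·k1=z·y_n;  k2=λ(1+4/5z)y_n ⇒ h·k2=z(1+4/5z)y_n
  y_{n+1}/y_n = 1 − 4/11z + 15/11z(1+4/5z) = 1 + z + 12/11z²
  so R(z) = 1 + z + 12/11z².

Solve |R(x)|<1 on ℝ⁻.
x=-1.19: |R|=1.3548
R=1: x+12/11x²=0 ⇒ x=−11/12=-0.9167; min R=1−1/(4·12/11)=0.7708>−1
Confirm numerically:
  x=-0.694: |R|=0.83142 <1
  x=-0.649: |R|=0.81049 <1
  x=-0.584: |R|=0.78806 <1
  x=-0.407: |R|=0.77371 <1
  x=-1.299: |R|=1.54180 >1
  x=-0.987: |R|=1.07573 >1
Interval (-0.9167, 0).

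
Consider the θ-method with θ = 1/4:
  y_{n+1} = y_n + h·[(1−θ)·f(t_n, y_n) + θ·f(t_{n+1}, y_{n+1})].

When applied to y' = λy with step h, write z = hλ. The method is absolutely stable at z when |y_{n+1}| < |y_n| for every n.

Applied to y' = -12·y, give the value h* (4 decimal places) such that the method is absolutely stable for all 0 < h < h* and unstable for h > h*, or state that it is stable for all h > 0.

(-4.0000,0); λ=-12 ⇒ h* = (4)/12 = 0.3333.

On y'=λy, z=hλ:
  y_{n+1} = y_n + z·[3/4·y_n + 1/4·y_{n+1}] ⇒ (1 − 1/4z)y_{n+1} = (1 + 3/4z)y_n
  so R(z) = (1 + 3/4z)/(1 − 1/4z).

Boundary: |R(x)|=1, x<0.
x=-0.36: |R|=0.6697
R=−1: 1+3/4x = −1+1/4x ⇒ -1/2x=2 ⇒ x=2/(-1/2)=-4.0000
Confirm numerically:
  x=-3.263: |R|=0.79705 <1
  x=-2.456: |R|=0.52169 <1
  x=-1.607: |R|=0.14642 <1
  x=-4.526: |R|=1.12339 >1
  x=-4.455: |R|=1.10763 >1
Stable set (-4.0000, 0).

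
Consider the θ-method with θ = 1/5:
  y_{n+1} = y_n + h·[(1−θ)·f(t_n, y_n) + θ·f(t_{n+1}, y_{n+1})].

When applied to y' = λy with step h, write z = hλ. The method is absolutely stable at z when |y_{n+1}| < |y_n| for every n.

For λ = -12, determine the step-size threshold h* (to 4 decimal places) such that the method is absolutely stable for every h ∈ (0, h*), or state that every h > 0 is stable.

(-3.3333,0); λ=-12 ⇒ h* = (10/3)/12 = 0.2778.

On y'=λy, z=hλ:
  y_{n+1} = y_n + z·[4/5·y_n + 1/5·y_{n+1}] ⇒ (1 − 1/5z)y_{n+1} = (1 + 4/5z)y_n
  ⇒ R(z) = (1 + 4/5z)/(1 − 1/5z).

Boundary: |R(x)|=1, x<0.
x=-1.74: |R|=0.2908
R=−1: 1+4/5x = −1+1/5x ⇒ -3/5x=2 ⇒ x=2/(-3/5)=-3.3333
Confirm numerically:
  x=-2.602: |R|=0.71139 <1
  x=-2.287: |R|=0.56923 <1
  x=-1.692: |R|=0.26420 <1
  x=-1.477: |R|=0.14019 <1
  x=-3.882: |R|=1.18532 >1
  x=-3.873: |R|=1.18246 >1
  x=-3.854: |R|=1.17642 >1
Interval (-3.3333, 0).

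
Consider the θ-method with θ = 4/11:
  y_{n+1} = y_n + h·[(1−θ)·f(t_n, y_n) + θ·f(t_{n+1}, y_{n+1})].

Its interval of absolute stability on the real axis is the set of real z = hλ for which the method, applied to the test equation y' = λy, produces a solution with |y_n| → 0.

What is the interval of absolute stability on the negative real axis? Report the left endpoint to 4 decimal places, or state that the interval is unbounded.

z∈(-7.3333,0).

Set f=λy, z=hλ:
  y_{n+1} = y_n + z·[7/11·y_n + 4/11·y_{n+1}] ⇒ (1 − 4/11z)y_{n+1} = (1 + 7/11z)y_n
  Hence R(z) = (1 + 7/11z)/(1 − 4/11z).

Find x<0 with |R(x)|<1.
x=-0.61: |R|=0.5007
R=−1: 1+7/11x = −1+4/11x ⇒ -3/11x=2 ⇒ x=2/(-3/11)=-7.3333
Confirm numerically:
  x=-5.858: |R|=0.87146 <1
  x=-5.353: |R|=0.81670 <1
  x=-4.502: |R|=0.70718 <1
  x=-3.831: |R|=0.60086 <1
  x=-7.866: |R|=1.03763 >1
  x=-7.700: |R|=1.02632 >1
Stable set (-7.3333, 0).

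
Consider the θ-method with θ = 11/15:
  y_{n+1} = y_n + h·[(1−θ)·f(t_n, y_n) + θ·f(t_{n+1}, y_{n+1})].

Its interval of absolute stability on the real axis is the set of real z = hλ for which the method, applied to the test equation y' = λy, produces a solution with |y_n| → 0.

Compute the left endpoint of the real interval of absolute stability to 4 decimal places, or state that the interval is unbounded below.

unbounded; (−∞, 0).

Set f=λy, z=hλ:
  y_{n+1} = y_n + z·[4/15·y_n + 11/15·y_{n+1}] ⇒ (1 − 11/15z)y_{n+1} = (1 + 4/15z)y_n
  so R(z) = (1 + 4/15z)/(1 − 11/15z).

Need |R(x)|<1, x<0.
x=-0.58: |R|=0.5931
x=-2: |R|=0.1892
x=-10: |R|=0.2000
x=-100: |R|=0.3453
θ=11/15≥1/2 ⇒ |1+4/15x|<|1−11/15x| ∀x<0 ⇒ stable on all of ℝ⁻.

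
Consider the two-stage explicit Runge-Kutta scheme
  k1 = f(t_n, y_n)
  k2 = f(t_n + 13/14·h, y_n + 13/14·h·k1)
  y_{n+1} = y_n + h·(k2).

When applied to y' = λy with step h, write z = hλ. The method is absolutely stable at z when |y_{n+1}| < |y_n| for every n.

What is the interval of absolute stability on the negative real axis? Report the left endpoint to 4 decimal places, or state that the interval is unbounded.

z∈(-1.0769,0).

Set f=λy, z=hλ:
  k1=λy_n ⇒ h·k1=z·y_n;  k2=λ(1+13/14z)y_n ⇒ h·k2=z(1+13/14z)y_n
  y_{n+1}/y_n = 1 + z(1+13/14z) = 1 + z + 13/14z²
  so R(z) = 1 + z + 13/14z².

Solve |R(x)|<1 on ℝ⁻.
x=-1.46: |R|=1.5193
R=1: x+13/14x²=0 ⇒ x=−14/13=-1.0769; min R=1−1/(4·13/14)=0.7308>−1
Confirm numerically:
  x=-1.035: |R|=0.95971 <1
  x=-0.674: |R|=0.74783 <1
  x=-0.663: |R|=0.74517 <1
  x=-0.563: |R|=0.73133 <1
  x=-1.419: |R|=1.45074 >1
  x=-1.378: |R|=1.38525 >1
Stable set (-1.0769, 0).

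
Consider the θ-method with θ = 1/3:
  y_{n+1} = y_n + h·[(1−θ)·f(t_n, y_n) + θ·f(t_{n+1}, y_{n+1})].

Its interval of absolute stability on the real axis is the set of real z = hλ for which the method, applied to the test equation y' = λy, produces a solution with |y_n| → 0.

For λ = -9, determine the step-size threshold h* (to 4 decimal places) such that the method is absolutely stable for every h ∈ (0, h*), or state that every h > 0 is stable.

(-6.0000,0); λ=-9 ⇒ h* = (6)/9 = 0.6667.

With y'=λy (z=hλ):
  y_{n+1} = y_n + z·[2/3·y_n + 1/3·y_{n+1}] ⇒ (1 − 1/3z)y_{n+1} = (1 + 2/3z)y_n
  Hence R(z) = (1 + 2/3z)/(1 − 1/3z).

Boundary: |R(x)|=1, x<0.
x=-1.27: |R|=0.1077
R=−1: 1+2/3x = −1+1/3x ⇒ -1/3x=2 ⇒ x=2/(-1/3)=-6.0000
Confirm numerically:
  x=-5.956: |R|=0.99509 <1
  x=-5.945: |R|=0.99385 <1
  x=-5.853: |R|=0.98340 <1
  x=-4.442: |R|=0.79065 <1
  x=-6.352: |R|=1.03764 >1
  x=-6.161: |R|=1.01757 >1
  x=-6.021: |R|=1.00233 >1
Stable set (-6.0000, 0).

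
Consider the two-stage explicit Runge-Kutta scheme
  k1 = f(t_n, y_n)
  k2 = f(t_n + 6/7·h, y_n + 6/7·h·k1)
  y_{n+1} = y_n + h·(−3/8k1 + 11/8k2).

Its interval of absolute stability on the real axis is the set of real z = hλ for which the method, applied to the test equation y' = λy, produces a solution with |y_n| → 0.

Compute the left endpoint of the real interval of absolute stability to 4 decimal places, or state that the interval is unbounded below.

left endpoint -0.8485.

With y'=λy (z=hλ):
  k1=λy_n ⇒ h·k1=z·y_n;  k2=λ(1+6/7z)y_n ⇒ h·k2=z(1+6/7z)y_n
  y_{n+1}/y_n = 1 − 3/8z + 11/8z(1+6/7z) = 1 + z + 33/28z²
  Hence R(z) = 1 + z + 33/28z².

Boundary: |R(x)|=1, x<0.
x=-1.36: |R|=1.8199
R=1: x+33/28x²=0 ⇒ x=−28/33=-0.8485; min R=1−1/(4·33/28)=0.7879>−1
Confirm numerically:
  x=-0.827: |R|=0.97906 <1
  x=-0.762: |R|=0.92233 <1
  x=-0.484: |R|=0.79209 <1
  x=-1.198: |R|=1.49349 >1
  x=-0.886: |R|=1.03917 >1
Stable set (-0.8485, 0).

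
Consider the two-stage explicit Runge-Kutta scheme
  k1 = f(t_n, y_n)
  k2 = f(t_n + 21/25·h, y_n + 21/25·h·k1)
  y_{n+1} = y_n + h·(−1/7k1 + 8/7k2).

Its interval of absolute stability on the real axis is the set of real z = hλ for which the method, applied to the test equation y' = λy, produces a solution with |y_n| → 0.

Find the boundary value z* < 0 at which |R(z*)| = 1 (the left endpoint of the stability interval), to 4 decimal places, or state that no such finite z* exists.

Test eqn y'=λy, z=hλ:
  k1=λy_n ⇒ h·k1=z·y_n;  k2=λ(1+21/25z)y_n ⇒ h·k2=z(1+21/25z)y_n
  y_{n+1}/y_n = 1 − 1/7z + 8/7z(1+21/25z) = 1 + z + 24/25z²
  ⇒ R(z) = 1 + z + 24/25z².

Need |R(x)|<1, x<0.
x=-1.49: |R|=1.6413
R=1: x+24/25x²=0 ⇒ x=−25/24=-1.0417; min R=1−1/(4·24/25)=0.7396>−1
Confirm numerically:
  x=-0.924: |R|=0.89562 <1
  x=-0.781: |R|=0.80456 <1
  x=-0.750: |R|=0.79000 <1
  x=-0.700: |R|=0.77040 <1
  x=-1.627: |R|=1.91424 >1
  x=-1.099: |R|=1.06049 >1
Stable set (-1.0417, 0).

left endpoint -1.0417.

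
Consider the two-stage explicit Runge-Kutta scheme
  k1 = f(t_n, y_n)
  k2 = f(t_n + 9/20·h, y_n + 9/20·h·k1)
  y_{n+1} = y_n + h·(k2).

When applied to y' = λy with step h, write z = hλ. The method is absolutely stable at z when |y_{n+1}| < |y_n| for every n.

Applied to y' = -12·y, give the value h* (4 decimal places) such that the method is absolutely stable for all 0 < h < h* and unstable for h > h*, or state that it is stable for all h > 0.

Set f=λy, z=hλ:
  k1=λy_n ⇒ h·k1=z·y_n;  k2=λ(1+9/20z)y_n ⇒ h·k2=z(1+9/20z)y_n
  y_{n+1}/y_n = 1 + z(1+9/20z) = 1 + z + 9/20z²
  ⇒ R(z) = 1 + z + 9/20z².

Solve |R(x)|<1 on ℝ⁻.
x=-1.56: |R|=0.5351
R=1: x+9/20x²=0 ⇒ x=−20/9=-2.2222; min R=1−1/(4·9/20)=0.4444>−1
Confirm numerically:
  x=-1.916: |R|=0.73598 <1
  x=-1.761: |R|=0.63450 <1
  x=-1.261: |R|=0.45455 <1
  x=-2.628: |R|=1.47987 >1
  x=-2.539: |R|=1.36193 >1
  x=-2.385: |R|=1.17470 >1
Stable set (-2.2222, 0).

(-2.2222,0); λ=-12 ⇒ h* = (20/9)/12 = 0.1852.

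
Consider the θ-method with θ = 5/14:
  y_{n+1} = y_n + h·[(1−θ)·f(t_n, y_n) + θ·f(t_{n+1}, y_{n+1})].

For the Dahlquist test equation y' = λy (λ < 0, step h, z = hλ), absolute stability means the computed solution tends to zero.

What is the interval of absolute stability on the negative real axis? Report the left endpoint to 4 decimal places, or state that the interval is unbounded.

With y'=λy (z=hλ):
  y_{n+1} = y_n + z·[9/14·y_n + 5/14·y_{n+1}] ⇒ (1 − 5/14z)y_{n+1} = (1 + 9/14z)y_n
  ⇒ R(z) = (1 + 9/14z)/(1 − 5/14z).

Need |R(x)|<1, x<0.
x=-0.97: |R|=0.2796
R=−1: 1+9/14x = −1+5/14x ⇒ -2/7x=2 ⇒ x=2/(-2/7)=-7.0000
Confirm numerically:
  x=-5.867: |R|=0.89542 <1
  x=-5.860: |R|=0.89469 <1
  x=-5.024: |R|=0.79796 <1
  x=-7.483: |R|=1.03758 >1
  x=-7.331: |R|=1.02614 >1
Interval (-7.0000, 0).

z∈(-7.0000,0).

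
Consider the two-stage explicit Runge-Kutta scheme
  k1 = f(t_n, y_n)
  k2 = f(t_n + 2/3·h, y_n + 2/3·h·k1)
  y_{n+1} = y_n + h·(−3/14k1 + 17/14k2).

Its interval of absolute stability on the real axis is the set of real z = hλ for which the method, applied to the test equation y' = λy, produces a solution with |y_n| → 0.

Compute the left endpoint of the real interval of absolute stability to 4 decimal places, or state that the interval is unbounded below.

left endpoint -1.2353.

Test eqn y'=λy, z=hλ:
  k1=λy_n ⇒ h·k1=z·y_n;  k2=λ(1+2/3z)y_n ⇒ h·k2=z(1+2/3z)y_n
  y_{n+1}/y_n = 1 − 3/14z + 17/14z(1+2/3z) = 1 + z + 17/21z²
  ⇒ R(z) = 1 + z + 17/21z².

Need |R(x)|<1, x<0.
x=-0.31: |R|=0.7678
R=1: x+17/21x²=0 ⇒ x=−21/17=-1.2353; min R=1−1/(4·17/21)=0.6912>−1
Confirm numerically:
  x=-1.083: |R|=0.86648 <1
  x=-0.884: |R|=0.74861 <1
  x=-0.681: |R|=0.69443 <1
  x=-1.761: |R|=1.74943 >1
  x=-1.386: |R|=1.16909 >1
  x=-1.370: |R|=1.14940 >1
So |R|<1 on (-1.2353, 0).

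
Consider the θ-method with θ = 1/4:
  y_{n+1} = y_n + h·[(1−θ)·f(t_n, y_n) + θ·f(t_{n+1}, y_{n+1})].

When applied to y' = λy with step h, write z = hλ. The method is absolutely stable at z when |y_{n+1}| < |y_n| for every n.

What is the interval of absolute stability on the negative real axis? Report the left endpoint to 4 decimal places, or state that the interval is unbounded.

z∈(-4.0000,0).

Test eqn y'=λy, z=hλ:
  y_{n+1} = y_n + z·[3/4·y_n + 1/4·y_{n+1}] ⇒ (1 − 1/4z)y_{n+1} = (1 + 3/4z)y_n
  Hence R(z) = (1 + 3/4z)/(1 − 1/4z).

Find x<0 with |R(x)|<1.
x=-1.07: |R|=0.1558
R=−1: 1+3/4x = −1+1/4x ⇒ -1/2x=2 ⇒ x=2/(-1/2)=-4.0000
Confirm numerically:
  x=-3.132: |R|=0.75659 <1
  x=-2.655: |R|=0.59579 <1
  x=-2.066: |R|=0.36235 <1
  x=-4.332: |R|=1.07969 >1
  x=-4.032: |R|=1.00797 >1
So |R|<1 on (-4.0000, 0).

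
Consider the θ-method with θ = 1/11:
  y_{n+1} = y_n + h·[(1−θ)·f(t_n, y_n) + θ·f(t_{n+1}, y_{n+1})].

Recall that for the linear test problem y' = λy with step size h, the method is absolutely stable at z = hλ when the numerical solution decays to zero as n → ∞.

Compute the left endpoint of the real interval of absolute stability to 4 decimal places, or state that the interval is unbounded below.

left endpoint -2.4444.

Test eqn y'=λy, z=hλ:
  y_{n+1} = y_n + z·[10/11·y_n + 1/11·y_{n+1}] ⇒ (1 − 1/11z)y_{n+1} = (1 + 10/11z)y_n
  ⇒ R(z) = (1 + 10/11z)/(1 − 1/11z).

Need |R(x)|<1, x<0.
x=-1.18: |R|=0.0657
R=−1: 1+10/11x = −1+1/11x ⇒ -9/11x=2 ⇒ x=2/(-9/11)=-2.4444
Confirm numerically:
  x=-2.149: |R|=0.79778 <1
  x=-1.929: |R|=0.64119 <1
  x=-1.651: |R|=0.43554 <1
  x=-1.576: |R|=0.37850 <1
  x=-2.881: |R|=1.28305 >1
  x=-2.789: |R|=1.22489 >1
  x=-2.529: |R|=1.05625 >1
Stable set (-2.4444, 0).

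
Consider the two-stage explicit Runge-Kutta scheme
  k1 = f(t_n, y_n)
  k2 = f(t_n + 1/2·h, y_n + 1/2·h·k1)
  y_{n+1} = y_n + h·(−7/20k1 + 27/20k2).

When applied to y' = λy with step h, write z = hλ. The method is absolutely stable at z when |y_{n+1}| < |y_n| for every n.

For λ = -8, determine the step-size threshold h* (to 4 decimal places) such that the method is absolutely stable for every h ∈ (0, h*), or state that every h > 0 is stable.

On y'=λy, z=hλ:
  k1=λy_n ⇒ h·k1=z·y_n;  k2=λ(1+1/2z)y_n ⇒ h·k2=z(1+1/2z)y_n
  y_{n+1}/y_n = 1 − 7/20z + 27/20z(1+1/2z) = 1 + z + 27/40z²
  so R(z) = 1 + z + 27/40z².

Boundary: |R(x)|=1, x<0.
x=-1.07: |R|=0.7028
R=1: x+27/40x²=0 ⇒ x=−40/27=-1.4815; min R=1−1/(4·27/40)=0.6296>−1
Confirm numerically:
  x=-0.888: |R|=0.64427 <1
  x=-0.820: |R|=0.63387 <1
  x=-0.660: |R|=0.63403 <1
  x=-1.933: |R|=1.58913 >1
  x=-1.515: |R|=1.03428 >1
So |R|<1 on (-1.4815, 0).

(-1.4815,0); λ=-8 ⇒ h* = (40/27)/8 = 0.1852.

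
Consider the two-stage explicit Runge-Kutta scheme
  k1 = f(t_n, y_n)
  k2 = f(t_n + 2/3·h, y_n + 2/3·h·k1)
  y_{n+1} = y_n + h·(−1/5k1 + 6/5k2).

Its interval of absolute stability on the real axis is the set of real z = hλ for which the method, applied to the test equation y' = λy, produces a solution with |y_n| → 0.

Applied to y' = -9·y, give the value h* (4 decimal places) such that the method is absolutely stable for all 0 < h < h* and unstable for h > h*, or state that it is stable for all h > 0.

With y'=λy (z=hλ):
  k1=λy_n ⇒ h·k1=z·y_n;  k2=λ(1+2/3z)y_n ⇒ h·k2=z(1+2/3z)y_n
  y_{n+1}/y_n = 1 − 1/5z + 6/5z(1+2/3z) = 1 + z + 4/5z²
  ⇒ R(z) = 1 + z + 4/5z².

Find x<0 with |R(x)|<1.
x=-0.39: |R|=0.7317
R=1: x+4/5x²=0 ⇒ x=−5/4=-1.2500; min R=1−1/(4·4/5)=0.6875>−1
Confirm numerically:
  x=-1.200: |R|=0.95200 <1
  x=-1.129: |R|=0.89071 <1
  x=-0.821: |R|=0.71823 <1
  x=-0.785: |R|=0.70798 <1
  x=-1.825: |R|=1.83950 >1
  x=-1.586: |R|=1.42632 >1
Stable set (-1.2500, 0).

(-1.2500,0); λ=-9 ⇒ h* = (5/4)/9 = 0.1389.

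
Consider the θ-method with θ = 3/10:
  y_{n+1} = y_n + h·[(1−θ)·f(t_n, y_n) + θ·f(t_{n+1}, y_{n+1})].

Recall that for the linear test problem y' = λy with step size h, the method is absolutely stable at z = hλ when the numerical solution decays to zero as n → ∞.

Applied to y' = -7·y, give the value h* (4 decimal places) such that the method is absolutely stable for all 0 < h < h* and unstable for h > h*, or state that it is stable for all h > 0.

(-5.0000,0); λ=-7 ⇒ h* = (5)/7 = 0.7143.

Set f=λy, z=hλ:
  y_{n+1} = y_n + z·[7/10·y_n + 3/10·y_{n+1}] ⇒ (1 − 3/10z)y_{n+1} = (1 + 7/10z)y_n
  R(z) = (1 + 7/10z)/(1 − 3/10z).

Need |R(x)|<1, x<0.
x=-0.62: |R|=0.4772
R=−1: 1+7/10x = −1+3/10x ⇒ -2/5x=2 ⇒ x=2/(-2/5)=-5.0000
Confirm numerically:
  x=-3.777: |R|=0.77066 <1
  x=-3.745: |R|=0.76360 <1
  x=-3.043: |R|=0.59078 <1
  x=-2.086: |R|=0.28306 <1
  x=-5.512: |R|=1.07718 >1
  x=-5.345: |R|=1.05301 >1
So |R|<1 on (-5.0000, 0).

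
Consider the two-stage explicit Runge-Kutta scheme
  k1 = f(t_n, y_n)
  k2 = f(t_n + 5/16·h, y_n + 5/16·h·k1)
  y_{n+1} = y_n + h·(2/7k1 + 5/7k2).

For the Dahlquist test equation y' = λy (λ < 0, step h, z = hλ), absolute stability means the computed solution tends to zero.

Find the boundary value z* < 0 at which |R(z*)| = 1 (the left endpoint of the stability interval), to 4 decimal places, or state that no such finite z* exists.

Set f=λy, z=hλ:
  k1=λy_n ⇒ h·k1=z·y_n;  k2=λ(1+5/16z)y_n ⇒ h·k2=z(1+5/16z)y_n
  y_{n+1}/y_n = 1 + 2/7z + 5/7z(1+5/16z) = 1 + z + 25/112z²
  R(z) = 1 + z + 25/112z².

Need |R(x)|<1, x<0.
x=-0.76: |R|=0.3689
R=1: x+25/112x²=0 ⇒ x=−112/25=-4.4800; min R=1−1/(4·25/112)=-0.1200>−1
Confirm numerically:
  x=-4.437: |R|=0.95741 <1
  x=-3.667: |R|=0.33454 <1
  x=-2.198: |R|=0.11961 <1
  x=-5.036: |R|=1.62500 >1
  x=-4.849: |R|=1.39939 >1
Interval (-4.4800, 0).

z* = -4.4800.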